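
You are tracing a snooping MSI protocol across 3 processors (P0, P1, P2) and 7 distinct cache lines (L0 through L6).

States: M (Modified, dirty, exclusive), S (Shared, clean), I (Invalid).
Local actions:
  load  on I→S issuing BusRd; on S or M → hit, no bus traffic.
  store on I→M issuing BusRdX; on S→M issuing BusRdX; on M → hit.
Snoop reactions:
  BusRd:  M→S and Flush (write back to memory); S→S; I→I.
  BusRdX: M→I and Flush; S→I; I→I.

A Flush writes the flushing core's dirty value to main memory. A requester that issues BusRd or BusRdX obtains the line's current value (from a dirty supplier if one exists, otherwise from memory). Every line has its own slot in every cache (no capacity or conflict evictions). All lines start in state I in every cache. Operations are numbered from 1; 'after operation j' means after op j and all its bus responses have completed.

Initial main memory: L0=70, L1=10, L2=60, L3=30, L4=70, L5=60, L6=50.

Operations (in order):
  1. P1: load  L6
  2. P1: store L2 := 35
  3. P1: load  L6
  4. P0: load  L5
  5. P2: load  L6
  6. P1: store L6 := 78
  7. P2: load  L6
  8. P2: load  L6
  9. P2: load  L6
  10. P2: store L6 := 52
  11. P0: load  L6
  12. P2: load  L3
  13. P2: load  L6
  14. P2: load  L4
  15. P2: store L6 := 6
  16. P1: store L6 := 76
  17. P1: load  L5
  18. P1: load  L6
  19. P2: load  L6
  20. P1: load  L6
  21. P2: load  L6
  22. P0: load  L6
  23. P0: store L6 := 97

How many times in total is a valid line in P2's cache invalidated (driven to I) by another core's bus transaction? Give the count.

step 1: P1: load  L6  ⟶  ISI  (L6)  txn=BusRd  M[L6]=50
step 2: P1: store L2 := 35  ⟶  IMI  (L2)  txn=BusRdX  M[L2]=60
step 3: P1: load  L6  ⟶  ISI  (L6)  txn=∅  M[L6]=50
step 4: P0: load  L5  ⟶  SII  (L5)  txn=BusRd  M[L5]=60
step 5: P2: load  L6  ⟶  ISS  (L6)  txn=BusRd  M[L6]=50
step 6: P1: store L6 := 78  ⟶  IMI  (L6)  txn=BusRdX  M[L6]=50
step 7: P2: load  L6  ⟶  ISS  (L6)  txn=BusRd+Flush  M[L6]=78
step 8: P2: load  L6  ⟶  ISS  (L6)  txn=∅  M[L6]=78
step 9: P2: load  L6  ⟶  ISS  (L6)  txn=∅  M[L6]=78
step 10: P2: store L6 := 52  ⟶  IIM  (L6)  txn=BusRdX  M[L6]=78
step 11: P0: load  L6  ⟶  SIS  (L6)  txn=BusRd+Flush  M[L6]=52
step 12: P2: load  L3  ⟶  IIS  (L3)  txn=BusRd  M[L3]=30
step 13: P2: load  L6  ⟶  SIS  (L6)  txn=∅  M[L6]=52
step 14: P2: load  L4  ⟶  IIS  (L4)  txn=BusRd  M[L4]=70
step 15: P2: store L6 := 6  ⟶  IIM  (L6)  txn=BusRdX  M[L6]=52
step 16: P1: store L6 := 76  ⟶  IMI  (L6)  txn=BusRdX+Flush  M[L6]=6
step 17: P1: load  L5  ⟶  SSI  (L5)  txn=BusRd  M[L5]=60
step 18: P1: load  L6  ⟶  IMI  (L6)  txn=∅  M[L6]=6
step 19: P2: load  L6  ⟶  ISS  (L6)  txn=BusRd+Flush  M[L6]=76
step 20: P1: load  L6  ⟶  ISS  (L6)  txn=∅  M[L6]=76
step 21: P2: load  L6  ⟶  ISS  (L6)  txn=∅  M[L6]=76
step 22: P0: load  L6  ⟶  SSS  (L6)  txn=BusRd  M[L6]=76
step 23: P0: store L6 := 97  ⟶  MII  (L6)  txn=BusRdX  M[L6]=76

invalidations = 3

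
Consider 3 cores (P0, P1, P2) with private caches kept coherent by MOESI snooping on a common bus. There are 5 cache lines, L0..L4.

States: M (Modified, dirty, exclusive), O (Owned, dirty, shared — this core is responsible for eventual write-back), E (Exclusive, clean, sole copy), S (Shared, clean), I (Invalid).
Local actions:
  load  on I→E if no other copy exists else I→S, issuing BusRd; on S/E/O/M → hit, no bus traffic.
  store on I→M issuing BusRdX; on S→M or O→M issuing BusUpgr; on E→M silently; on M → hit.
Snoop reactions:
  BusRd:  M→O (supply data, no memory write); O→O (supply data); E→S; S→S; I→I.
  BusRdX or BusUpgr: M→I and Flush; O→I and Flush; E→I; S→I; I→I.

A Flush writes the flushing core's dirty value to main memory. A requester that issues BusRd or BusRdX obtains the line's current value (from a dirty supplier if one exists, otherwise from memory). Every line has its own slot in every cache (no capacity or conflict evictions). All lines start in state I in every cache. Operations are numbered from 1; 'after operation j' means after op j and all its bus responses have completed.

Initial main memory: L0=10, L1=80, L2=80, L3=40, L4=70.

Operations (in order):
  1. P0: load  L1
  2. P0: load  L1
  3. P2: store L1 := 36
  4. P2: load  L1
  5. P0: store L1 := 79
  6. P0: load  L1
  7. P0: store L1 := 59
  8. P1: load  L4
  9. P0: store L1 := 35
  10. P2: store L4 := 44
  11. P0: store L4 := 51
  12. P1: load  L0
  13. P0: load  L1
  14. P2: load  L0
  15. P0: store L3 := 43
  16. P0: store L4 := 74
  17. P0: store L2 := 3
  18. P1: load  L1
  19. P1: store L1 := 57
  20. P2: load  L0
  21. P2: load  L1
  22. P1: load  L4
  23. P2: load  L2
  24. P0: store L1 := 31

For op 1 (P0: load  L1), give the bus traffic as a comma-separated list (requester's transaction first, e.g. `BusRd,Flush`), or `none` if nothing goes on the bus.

bus = BusRd

[1] P0: load  L1 | P0:E(80), P1:I, P2:I | bus: BusRd
[2] P0: load  L1 | P0:E(80), P1:I, P2:I | bus: none
[3] P2: store L1 := 36 | P0:I, P1:I, P2:M(36) | bus: BusRdX
[4] P2: load  L1 | P0:I, P1:I, P2:M(36) | bus: none
[5] P0: store L1 := 79 | P0:M(79), P1:I, P2:I | bus: BusRdX,Flush
[6] P0: load  L1 | P0:M(79), P1:I, P2:I | bus: none
[7] P0: store L1 := 59 | P0:M(59), P1:I, P2:I | bus: none
[8] P1: load  L4 | P0:I, P1:E(70), P2:I | bus: BusRd
[9] P0: store L1 := 35 | P0:M(35), P1:I, P2:I | bus: none
[10] P2: store L4 := 44 | P0:I, P1:I, P2:M(44) | bus: BusRdX
[11] P0: store L4 := 51 | P0:M(51), P1:I, P2:I | bus: BusRdX,Flush
[12] P1: load  L0 | P0:I, P1:E(10), P2:I | bus: BusRd
[13] P0: load  L1 | P0:M(35), P1:I, P2:I | bus: none
[14] P2: load  L0 | P0:I, P1:S(10), P2:S(10) | bus: BusRd
[15] P0: store L3 := 43 | P0:M(43), P1:I, P2:I | bus: BusRdX
[16] P0: store L4 := 74 | P0:M(74), P1:I, P2:I | bus: none
[17] P0: store L2 := 3 | P0:M(3), P1:I, P2:I | bus: BusRdX
[18] P1: load  L1 | P0:O(35), P1:S(35), P2:I | bus: BusRd
[19] P1: store L1 := 57 | P0:I, P1:M(57), P2:I | bus: BusUpgr,Flush
[20] P2: load  L0 | P0:I, P1:S(10), P2:S(10) | bus: none
[21] P2: load  L1 | P0:I, P1:O(57), P2:S(57) | bus: BusRd
[22] P1: load  L4 | P0:O(74), P1:S(74), P2:I | bus: BusRd
[23] P2: load  L2 | P0:O(3), P1:I, P2:S(3) | bus: BusRd
[24] P0: store L1 := 31 | P0:M(31), P1:I, P2:I | bus: BusRdX,Flush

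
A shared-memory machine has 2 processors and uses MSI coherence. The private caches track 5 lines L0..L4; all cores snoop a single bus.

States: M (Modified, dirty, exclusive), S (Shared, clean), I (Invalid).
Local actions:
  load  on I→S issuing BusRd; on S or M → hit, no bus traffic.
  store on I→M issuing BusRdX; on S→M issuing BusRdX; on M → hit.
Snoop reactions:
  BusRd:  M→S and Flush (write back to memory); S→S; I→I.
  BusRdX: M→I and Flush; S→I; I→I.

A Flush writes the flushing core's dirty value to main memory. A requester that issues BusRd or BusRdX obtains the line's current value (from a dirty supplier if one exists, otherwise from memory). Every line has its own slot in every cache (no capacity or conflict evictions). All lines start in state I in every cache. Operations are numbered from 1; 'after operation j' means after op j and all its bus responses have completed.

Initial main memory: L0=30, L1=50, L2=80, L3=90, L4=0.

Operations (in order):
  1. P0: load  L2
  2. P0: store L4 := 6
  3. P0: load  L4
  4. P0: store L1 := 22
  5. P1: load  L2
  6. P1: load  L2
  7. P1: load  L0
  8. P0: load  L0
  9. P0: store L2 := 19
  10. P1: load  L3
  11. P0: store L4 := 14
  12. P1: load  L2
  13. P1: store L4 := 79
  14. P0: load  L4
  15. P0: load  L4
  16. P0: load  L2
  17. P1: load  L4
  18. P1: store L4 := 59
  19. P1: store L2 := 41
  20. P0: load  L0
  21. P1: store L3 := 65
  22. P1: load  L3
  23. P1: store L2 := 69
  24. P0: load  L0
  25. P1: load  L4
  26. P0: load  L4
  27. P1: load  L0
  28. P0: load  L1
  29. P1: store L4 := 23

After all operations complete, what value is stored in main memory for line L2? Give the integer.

step 1: P0: load  L2  ⟶  SI  (L2)  txn=BusRd  M[L2]=80
step 2: P0: store L4 := 6  ⟶  MI  (L4)  txn=BusRdX  M[L4]=0
step 3: P0: load  L4  ⟶  MI  (L4)  txn=∅  M[L4]=0
step 4: P0: store L1 := 22  ⟶  MI  (L1)  txn=BusRdX  M[L1]=50
step 5: P1: load  L2  ⟶  SS  (L2)  txn=BusRd  M[L2]=80
step 6: P1: load  L2  ⟶  SS  (L2)  txn=∅  M[L2]=80
step 7: P1: load  L0  ⟶  IS  (L0)  txn=BusRd  M[L0]=30
step 8: P0: load  L0  ⟶  SS  (L0)  txn=BusRd  M[L0]=30
step 9: P0: store L2 := 19  ⟶  MI  (L2)  txn=BusRdX  M[L2]=80
step 10: P1: load  L3  ⟶  IS  (L3)  txn=BusRd  M[L3]=90
step 11: P0: store L4 := 14  ⟶  MI  (L4)  txn=∅  M[L4]=0
step 12: P1: load  L2  ⟶  SS  (L2)  txn=BusRd+Flush  M[L2]=19
step 13: P1: store L4 := 79  ⟶  IM  (L4)  txn=BusRdX+Flush  M[L4]=14
step 14: P0: load  L4  ⟶  SS  (L4)  txn=BusRd+Flush  M[L4]=79
step 15: P0: load  L4  ⟶  SS  (L4)  txn=∅  M[L4]=79
step 16: P0: load  L2  ⟶  SS  (L2)  txn=∅  M[L2]=19
step 17: P1: load  L4  ⟶  SS  (L4)  txn=∅  M[L4]=79
step 18: P1: store L4 := 59  ⟶  IM  (L4)  txn=BusRdX  M[L4]=79
step 19: P1: store L2 := 41  ⟶  IM  (L2)  txn=BusRdX  M[L2]=19
step 20: P0: load  L0  ⟶  SS  (L0)  txn=∅  M[L0]=30
step 21: P1: store L3 := 65  ⟶  IM  (L3)  txn=BusRdX  M[L3]=90
step 22: P1: load  L3  ⟶  IM  (L3)  txn=∅  M[L3]=90
step 23: P1: store L2 := 69  ⟶  IM  (L2)  txn=∅  M[L2]=19
step 24: P0: load  L0  ⟶  SS  (L0)  txn=∅  M[L0]=30
step 25: P1: load  L4  ⟶  IM  (L4)  txn=∅  M[L4]=79
step 26: P0: load  L4  ⟶  SS  (L4)  txn=BusRd+Flush  M[L4]=59
step 27: P1: load  L0  ⟶  SS  (L0)  txn=∅  M[L0]=30
step 28: P0: load  L1  ⟶  MI  (L1)  txn=∅  M[L1]=50
step 29: P1: store L4 := 23  ⟶  IM  (L4)  txn=BusRdX  M[L4]=59

memory[L2] = 19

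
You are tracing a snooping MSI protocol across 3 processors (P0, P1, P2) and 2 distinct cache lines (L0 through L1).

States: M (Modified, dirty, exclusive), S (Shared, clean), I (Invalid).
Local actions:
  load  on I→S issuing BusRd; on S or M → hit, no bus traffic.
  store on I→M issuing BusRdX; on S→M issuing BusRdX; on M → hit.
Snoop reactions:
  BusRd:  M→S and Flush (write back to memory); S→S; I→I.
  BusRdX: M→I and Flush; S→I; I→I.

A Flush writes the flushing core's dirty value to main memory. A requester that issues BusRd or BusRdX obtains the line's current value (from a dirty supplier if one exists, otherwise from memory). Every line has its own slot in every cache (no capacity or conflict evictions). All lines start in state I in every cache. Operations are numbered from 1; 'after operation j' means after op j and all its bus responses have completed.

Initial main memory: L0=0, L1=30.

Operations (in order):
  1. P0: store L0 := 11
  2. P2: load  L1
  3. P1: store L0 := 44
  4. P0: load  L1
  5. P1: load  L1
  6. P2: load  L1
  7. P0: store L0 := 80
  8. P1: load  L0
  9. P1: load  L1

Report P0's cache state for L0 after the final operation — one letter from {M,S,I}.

state = S

  op1 P0: store L0 := 11 → M/I/I on L0; bus BusRdX; mem=0
  op2 P2: load  L1 → I/I/S on L1; bus BusRd; mem=30
  op3 P1: store L0 := 44 → I/M/I on L0; bus BusRdX Flush; mem=11
  op4 P0: load  L1 → S/I/S on L1; bus BusRd; mem=30
  op5 P1: load  L1 → S/S/S on L1; bus BusRd; mem=30
  op6 P2: load  L1 → S/S/S on L1; bus (none); mem=30
  op7 P0: store L0 := 80 → M/I/I on L0; bus BusRdX Flush; mem=44
  op8 P1: load  L0 → S/S/I on L0; bus BusRd Flush; mem=80
  op9 P1: load  L1 → S/S/S on L1; bus (none); mem=30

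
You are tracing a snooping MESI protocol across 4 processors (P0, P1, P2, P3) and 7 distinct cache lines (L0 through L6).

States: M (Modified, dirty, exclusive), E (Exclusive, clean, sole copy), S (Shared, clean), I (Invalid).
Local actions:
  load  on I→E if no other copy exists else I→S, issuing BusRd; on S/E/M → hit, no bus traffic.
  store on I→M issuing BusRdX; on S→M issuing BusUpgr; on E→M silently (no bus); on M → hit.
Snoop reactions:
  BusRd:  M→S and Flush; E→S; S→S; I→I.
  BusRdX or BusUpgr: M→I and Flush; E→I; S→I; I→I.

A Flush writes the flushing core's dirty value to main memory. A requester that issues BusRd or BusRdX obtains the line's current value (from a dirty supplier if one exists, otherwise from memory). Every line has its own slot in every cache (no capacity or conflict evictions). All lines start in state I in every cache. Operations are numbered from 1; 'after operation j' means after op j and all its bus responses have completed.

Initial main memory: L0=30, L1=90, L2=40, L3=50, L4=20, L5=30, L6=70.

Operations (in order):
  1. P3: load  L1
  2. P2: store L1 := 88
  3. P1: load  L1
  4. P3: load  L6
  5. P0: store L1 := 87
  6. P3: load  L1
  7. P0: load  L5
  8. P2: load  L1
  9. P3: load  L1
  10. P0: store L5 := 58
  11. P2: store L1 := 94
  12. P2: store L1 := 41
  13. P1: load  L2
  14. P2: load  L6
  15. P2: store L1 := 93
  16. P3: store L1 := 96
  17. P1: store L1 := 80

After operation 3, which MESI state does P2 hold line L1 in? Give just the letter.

state = S

1. P3: load  L1  bus=[BusRd]  L1: P0=I P1=I P2=I P3=E  mem[L1]=90
2. P2: store L1 := 88  bus=[BusRdX]  L1: P0=I P1=I P2=M P3=I  mem[L1]=90
3. P1: load  L1  bus=[BusRd,Flush]  L1: P0=I P1=S P2=S P3=I  mem[L1]=88
4. P3: load  L6  bus=[BusRd]  L6: P0=I P1=I P2=I P3=E  mem[L6]=70
5. P0: store L1 := 87  bus=[BusRdX]  L1: P0=M P1=I P2=I P3=I  mem[L1]=88
6. P3: load  L1  bus=[BusRd,Flush]  L1: P0=S P1=I P2=I P3=S  mem[L1]=87
7. P0: load  L5  bus=[BusRd]  L5: P0=E P1=I P2=I P3=I  mem[L5]=30
8. P2: load  L1  bus=[BusRd]  L1: P0=S P1=I P2=S P3=S  mem[L1]=87
9. P3: load  L1  bus=[-]  L1: P0=S P1=I P2=S P3=S  mem[L1]=87
10. P0: store L5 := 58  bus=[-]  L5: P0=M P1=I P2=I P3=I  mem[L5]=30
11. P2: store L1 := 94  bus=[BusUpgr]  L1: P0=I P1=I P2=M P3=I  mem[L1]=87
12. P2: store L1 := 41  bus=[-]  L1: P0=I P1=I P2=M P3=I  mem[L1]=87
13. P1: load  L2  bus=[BusRd]  L2: P0=I P1=E P2=I P3=I  mem[L2]=40
14. P2: load  L6  bus=[BusRd]  L6: P0=I P1=I P2=S P3=S  mem[L6]=70
15. P2: store L1 := 93  bus=[-]  L1: P0=I P1=I P2=M P3=I  mem[L1]=87
16. P3: store L1 := 96  bus=[BusRdX,Flush]  L1: P0=I P1=I P2=I P3=M  mem[L1]=93
17. P1: store L1 := 80  bus=[BusRdX,Flush]  L1: P0=I P1=M P2=I P3=I  mem[L1]=96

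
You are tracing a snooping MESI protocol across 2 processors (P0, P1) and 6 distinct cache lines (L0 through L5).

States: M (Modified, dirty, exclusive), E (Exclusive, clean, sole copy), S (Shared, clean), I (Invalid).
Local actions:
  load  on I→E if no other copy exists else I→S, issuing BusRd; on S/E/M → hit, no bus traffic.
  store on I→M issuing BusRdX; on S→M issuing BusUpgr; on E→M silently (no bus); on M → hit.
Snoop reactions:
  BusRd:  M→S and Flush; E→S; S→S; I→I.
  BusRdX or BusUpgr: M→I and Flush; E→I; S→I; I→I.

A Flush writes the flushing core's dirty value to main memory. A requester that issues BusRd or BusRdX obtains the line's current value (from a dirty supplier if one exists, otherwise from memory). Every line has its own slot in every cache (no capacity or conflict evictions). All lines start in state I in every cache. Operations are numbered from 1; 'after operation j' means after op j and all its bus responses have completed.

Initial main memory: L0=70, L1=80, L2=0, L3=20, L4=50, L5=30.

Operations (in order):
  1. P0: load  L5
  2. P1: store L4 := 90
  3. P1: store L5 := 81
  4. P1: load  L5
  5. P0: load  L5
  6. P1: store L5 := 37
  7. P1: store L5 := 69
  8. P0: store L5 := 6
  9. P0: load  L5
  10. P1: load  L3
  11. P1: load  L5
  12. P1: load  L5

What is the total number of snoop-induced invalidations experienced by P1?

1. P0: load  L5  bus=[BusRd]  L5: P0=E P1=I  mem[L5]=30
2. P1: store L4 := 90  bus=[BusRdX]  L4: P0=I P1=M  mem[L4]=50
3. P1: store L5 := 81  bus=[BusRdX]  L5: P0=I P1=M  mem[L5]=30
4. P1: load  L5  bus=[-]  L5: P0=I P1=M  mem[L5]=30
5. P0: load  L5  bus=[BusRd,Flush]  L5: P0=S P1=S  mem[L5]=81
6. P1: store L5 := 37  bus=[BusUpgr]  L5: P0=I P1=M  mem[L5]=81
7. P1: store L5 := 69  bus=[-]  L5: P0=I P1=M  mem[L5]=81
8. P0: store L5 := 6  bus=[BusRdX,Flush]  L5: P0=M P1=I  mem[L5]=69
9. P0: load  L5  bus=[-]  L5: P0=M P1=I  mem[L5]=69
10. P1: load  L3  bus=[BusRd]  L3: P0=I P1=E  mem[L3]=20
11. P1: load  L5  bus=[BusRd,Flush]  L5: P0=S P1=S  mem[L5]=6
12. P1: load  L5  bus=[-]  L5: P0=S P1=S  mem[L5]=6

invalidations = 1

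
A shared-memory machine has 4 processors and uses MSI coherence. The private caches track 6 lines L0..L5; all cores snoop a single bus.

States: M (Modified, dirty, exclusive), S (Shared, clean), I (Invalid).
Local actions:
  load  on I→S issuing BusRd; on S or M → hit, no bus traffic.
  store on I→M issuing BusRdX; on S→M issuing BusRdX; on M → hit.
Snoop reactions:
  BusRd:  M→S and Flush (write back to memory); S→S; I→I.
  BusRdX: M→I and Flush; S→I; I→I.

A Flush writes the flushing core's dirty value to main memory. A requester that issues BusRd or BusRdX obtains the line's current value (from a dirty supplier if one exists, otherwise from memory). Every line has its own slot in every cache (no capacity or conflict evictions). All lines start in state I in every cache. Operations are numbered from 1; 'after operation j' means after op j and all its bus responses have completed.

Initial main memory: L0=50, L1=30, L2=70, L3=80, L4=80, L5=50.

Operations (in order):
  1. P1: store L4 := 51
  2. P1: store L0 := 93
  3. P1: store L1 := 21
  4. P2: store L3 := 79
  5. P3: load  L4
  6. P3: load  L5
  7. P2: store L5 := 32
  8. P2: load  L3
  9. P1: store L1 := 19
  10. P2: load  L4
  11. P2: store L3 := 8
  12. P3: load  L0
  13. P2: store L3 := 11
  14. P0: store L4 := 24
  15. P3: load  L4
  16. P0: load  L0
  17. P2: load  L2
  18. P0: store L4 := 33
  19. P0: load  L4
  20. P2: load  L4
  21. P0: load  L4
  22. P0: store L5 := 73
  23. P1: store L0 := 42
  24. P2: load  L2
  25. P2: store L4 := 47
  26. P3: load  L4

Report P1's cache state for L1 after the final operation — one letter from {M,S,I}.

[1] P1: store L4 := 51 | P0:I, P1:M(51), P2:I, P3:I | bus: BusRdX
[2] P1: store L0 := 93 | P0:I, P1:M(93), P2:I, P3:I | bus: BusRdX
[3] P1: store L1 := 21 | P0:I, P1:M(21), P2:I, P3:I | bus: BusRdX
[4] P2: store L3 := 79 | P0:I, P1:I, P2:M(79), P3:I | bus: BusRdX
[5] P3: load  L4 | P0:I, P1:S(51), P2:I, P3:S(51) | bus: BusRd,Flush
[6] P3: load  L5 | P0:I, P1:I, P2:I, P3:S(50) | bus: BusRd
[7] P2: store L5 := 32 | P0:I, P1:I, P2:M(32), P3:I | bus: BusRdX
[8] P2: load  L3 | P0:I, P1:I, P2:M(79), P3:I | bus: none
[9] P1: store L1 := 19 | P0:I, P1:M(19), P2:I, P3:I | bus: none
[10] P2: load  L4 | P0:I, P1:S(51), P2:S(51), P3:S(51) | bus: BusRd
[11] P2: store L3 := 8 | P0:I, P1:I, P2:M(8), P3:I | bus: none
[12] P3: load  L0 | P0:I, P1:S(93), P2:I, P3:S(93) | bus: BusRd,Flush
[13] P2: store L3 := 11 | P0:I, P1:I, P2:M(11), P3:I | bus: none
[14] P0: store L4 := 24 | P0:M(24), P1:I, P2:I, P3:I | bus: BusRdX
[15] P3: load  L4 | P0:S(24), P1:I, P2:I, P3:S(24) | bus: BusRd,Flush
[16] P0: load  L0 | P0:S(93), P1:S(93), P2:I, P3:S(93) | bus: BusRd
[17] P2: load  L2 | P0:I, P1:I, P2:S(70), P3:I | bus: BusRd
[18] P0: store L4 := 33 | P0:M(33), P1:I, P2:I, P3:I | bus: BusRdX
[19] P0: load  L4 | P0:M(33), P1:I, P2:I, P3:I | bus: none
[20] P2: load  L4 | P0:S(33), P1:I, P2:S(33), P3:I | bus: BusRd,Flush
[21] P0: load  L4 | P0:S(33), P1:I, P2:S(33), P3:I | bus: none
[22] P0: store L5 := 73 | P0:M(73), P1:I, P2:I, P3:I | bus: BusRdX,Flush
[23] P1: store L0 := 42 | P0:I, P1:M(42), P2:I, P3:I | bus: BusRdX
[24] P2: load  L2 | P0:I, P1:I, P2:S(70), P3:I | bus: none
[25] P2: store L4 := 47 | P0:I, P1:I, P2:M(47), P3:I | bus: BusRdX
[26] P3: load  L4 | P0:I, P1:I, P2:S(47), P3:S(47) | bus: BusRd,Flush

state = M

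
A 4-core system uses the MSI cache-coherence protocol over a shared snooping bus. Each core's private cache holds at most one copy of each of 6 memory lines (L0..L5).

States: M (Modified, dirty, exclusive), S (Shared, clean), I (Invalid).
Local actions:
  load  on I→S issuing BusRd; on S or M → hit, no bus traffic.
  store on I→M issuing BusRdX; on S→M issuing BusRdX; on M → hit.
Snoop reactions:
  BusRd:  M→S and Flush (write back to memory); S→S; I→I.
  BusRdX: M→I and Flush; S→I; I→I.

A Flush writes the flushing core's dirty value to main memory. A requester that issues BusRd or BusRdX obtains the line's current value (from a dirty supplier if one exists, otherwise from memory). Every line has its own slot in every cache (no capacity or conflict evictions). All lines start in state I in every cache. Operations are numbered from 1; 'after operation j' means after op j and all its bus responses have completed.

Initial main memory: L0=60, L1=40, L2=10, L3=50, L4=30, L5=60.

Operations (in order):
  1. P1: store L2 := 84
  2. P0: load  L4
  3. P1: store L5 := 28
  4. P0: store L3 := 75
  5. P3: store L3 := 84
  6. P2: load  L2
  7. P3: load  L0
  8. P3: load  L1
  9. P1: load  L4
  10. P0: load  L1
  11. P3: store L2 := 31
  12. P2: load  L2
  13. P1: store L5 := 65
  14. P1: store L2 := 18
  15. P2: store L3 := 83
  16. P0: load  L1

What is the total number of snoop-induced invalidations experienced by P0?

invalidations = 1

1. P1: store L2 := 84  bus=[BusRdX]  L2: P0=I P1=M P2=I P3=I  mem[L2]=10
2. P0: load  L4  bus=[BusRd]  L4: P0=S P1=I P2=I P3=I  mem[L4]=30
3. P1: store L5 := 28  bus=[BusRdX]  L5: P0=I P1=M P2=I P3=I  mem[L5]=60
4. P0: store L3 := 75  bus=[BusRdX]  L3: P0=M P1=I P2=I P3=I  mem[L3]=50
5. P3: store L3 := 84  bus=[BusRdX,Flush]  L3: P0=I P1=I P2=I P3=M  mem[L3]=75
6. P2: load  L2  bus=[BusRd,Flush]  L2: P0=I P1=S P2=S P3=I  mem[L2]=84
7. P3: load  L0  bus=[BusRd]  L0: P0=I P1=I P2=I P3=S  mem[L0]=60
8. P3: load  L1  bus=[BusRd]  L1: P0=I P1=I P2=I P3=S  mem[L1]=40
9. P1: load  L4  bus=[BusRd]  L4: P0=S P1=S P2=I P3=I  mem[L4]=30
10. P0: load  L1  bus=[BusRd]  L1: P0=S P1=I P2=I P3=S  mem[L1]=40
11. P3: store L2 := 31  bus=[BusRdX]  L2: P0=I P1=I P2=I P3=M  mem[L2]=84
12. P2: load  L2  bus=[BusRd,Flush]  L2: P0=I P1=I P2=S P3=S  mem[L2]=31
13. P1: store L5 := 65  bus=[-]  L5: P0=I P1=M P2=I P3=I  mem[L5]=60
14. P1: store L2 := 18  bus=[BusRdX]  L2: P0=I P1=M P2=I P3=I  mem[L2]=31
15. P2: store L3 := 83  bus=[BusRdX,Flush]  L3: P0=I P1=I P2=M P3=I  mem[L3]=84
16. P0: load  L1  bus=[-]  L1: P0=S P1=I P2=I P3=S  mem[L1]=40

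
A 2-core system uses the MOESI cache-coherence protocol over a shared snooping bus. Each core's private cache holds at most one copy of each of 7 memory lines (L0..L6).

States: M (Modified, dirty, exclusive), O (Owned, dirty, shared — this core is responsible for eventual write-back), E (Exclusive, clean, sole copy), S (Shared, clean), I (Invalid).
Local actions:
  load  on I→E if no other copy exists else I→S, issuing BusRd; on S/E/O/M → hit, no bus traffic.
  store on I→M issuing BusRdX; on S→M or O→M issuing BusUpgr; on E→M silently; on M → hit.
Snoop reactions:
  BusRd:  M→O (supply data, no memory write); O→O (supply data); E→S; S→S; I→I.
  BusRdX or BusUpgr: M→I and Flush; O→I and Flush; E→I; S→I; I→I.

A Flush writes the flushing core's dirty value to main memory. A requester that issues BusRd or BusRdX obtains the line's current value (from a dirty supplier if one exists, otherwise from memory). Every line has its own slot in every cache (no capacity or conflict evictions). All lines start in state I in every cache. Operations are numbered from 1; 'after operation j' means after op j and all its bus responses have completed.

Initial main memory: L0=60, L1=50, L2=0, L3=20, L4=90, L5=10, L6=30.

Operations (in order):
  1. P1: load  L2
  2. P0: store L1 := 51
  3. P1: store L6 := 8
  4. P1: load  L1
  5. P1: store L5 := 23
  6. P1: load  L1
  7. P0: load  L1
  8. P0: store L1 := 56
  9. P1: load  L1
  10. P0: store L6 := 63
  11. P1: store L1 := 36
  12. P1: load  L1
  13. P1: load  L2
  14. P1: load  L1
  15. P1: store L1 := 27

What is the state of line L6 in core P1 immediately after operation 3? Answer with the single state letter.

state = M

step 1: P1: load  L2  ⟶  IE  (L2)  txn=BusRd  M[L2]=0
step 2: P0: store L1 := 51  ⟶  MI  (L1)  txn=BusRdX  M[L1]=50
step 3: P1: store L6 := 8  ⟶  IM  (L6)  txn=BusRdX  M[L6]=30
step 4: P1: load  L1  ⟶  OS  (L1)  txn=BusRd  M[L1]=50
step 5: P1: store L5 := 23  ⟶  IM  (L5)  txn=BusRdX  M[L5]=10
step 6: P1: load  L1  ⟶  OS  (L1)  txn=∅  M[L1]=50
step 7: P0: load  L1  ⟶  OS  (L1)  txn=∅  M[L1]=50
step 8: P0: store L1 := 56  ⟶  MI  (L1)  txn=BusUpgr  M[L1]=50
step 9: P1: load  L1  ⟶  OS  (L1)  txn=BusRd  M[L1]=50
step 10: P0: store L6 := 63  ⟶  MI  (L6)  txn=BusRdX+Flush  M[L6]=8
step 11: P1: store L1 := 36  ⟶  IM  (L1)  txn=BusUpgr+Flush  M[L1]=56
step 12: P1: load  L1  ⟶  IM  (L1)  txn=∅  M[L1]=56
step 13: P1: load  L2  ⟶  IE  (L2)  txn=∅  M[L2]=0
step 14: P1: load  L1  ⟶  IM  (L1)  txn=∅  M[L1]=56
step 15: P1: store L1 := 27  ⟶  IM  (L1)  txn=∅  M[L1]=56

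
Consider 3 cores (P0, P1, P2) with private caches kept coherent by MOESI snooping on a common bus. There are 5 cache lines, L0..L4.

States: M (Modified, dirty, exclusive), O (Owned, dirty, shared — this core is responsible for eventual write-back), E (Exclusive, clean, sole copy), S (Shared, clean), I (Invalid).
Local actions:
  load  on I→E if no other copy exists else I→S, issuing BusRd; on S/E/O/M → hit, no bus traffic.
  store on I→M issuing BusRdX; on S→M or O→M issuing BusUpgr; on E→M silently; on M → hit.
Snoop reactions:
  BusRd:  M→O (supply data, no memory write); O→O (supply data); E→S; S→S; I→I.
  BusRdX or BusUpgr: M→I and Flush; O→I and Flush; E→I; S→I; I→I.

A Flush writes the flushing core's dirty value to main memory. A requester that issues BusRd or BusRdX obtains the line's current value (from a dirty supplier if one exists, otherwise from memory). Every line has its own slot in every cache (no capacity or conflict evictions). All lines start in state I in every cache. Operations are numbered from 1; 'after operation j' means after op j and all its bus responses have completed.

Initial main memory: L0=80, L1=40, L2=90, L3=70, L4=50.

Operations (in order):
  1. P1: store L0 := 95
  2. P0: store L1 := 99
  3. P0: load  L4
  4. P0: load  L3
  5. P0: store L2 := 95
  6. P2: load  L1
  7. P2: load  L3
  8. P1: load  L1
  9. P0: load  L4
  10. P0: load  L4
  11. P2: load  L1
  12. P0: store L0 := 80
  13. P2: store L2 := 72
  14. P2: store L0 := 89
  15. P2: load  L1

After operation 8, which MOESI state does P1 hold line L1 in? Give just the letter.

state = S

  op1 P1: store L0 := 95 → I/M/I on L0; bus BusRdX; mem=80
  op2 P0: store L1 := 99 → M/I/I on L1; bus BusRdX; mem=40
  op3 P0: load  L4 → E/I/I on L4; bus BusRd; mem=50
  op4 P0: load  L3 → E/I/I on L3; bus BusRd; mem=70
  op5 P0: store L2 := 95 → M/I/I on L2; bus BusRdX; mem=90
  op6 P2: load  L1 → O/I/S on L1; bus BusRd; mem=40
  op7 P2: load  L3 → S/I/S on L3; bus BusRd; mem=70
  op8 P1: load  L1 → O/S/S on L1; bus BusRd; mem=40
  op9 P0: load  L4 → E/I/I on L4; bus (none); mem=50
  op10 P0: load  L4 → E/I/I on L4; bus (none); mem=50
  op11 P2: load  L1 → O/S/S on L1; bus (none); mem=40
  op12 P0: store L0 := 80 → M/I/I on L0; bus BusRdX Flush; mem=95
  op13 P2: store L2 := 72 → I/I/M on L2; bus BusRdX Flush; mem=95
  op14 P2: store L0 := 89 → I/I/M on L0; bus BusRdX Flush; mem=80
  op15 P2: load  L1 → O/S/S on L1; bus (none); mem=40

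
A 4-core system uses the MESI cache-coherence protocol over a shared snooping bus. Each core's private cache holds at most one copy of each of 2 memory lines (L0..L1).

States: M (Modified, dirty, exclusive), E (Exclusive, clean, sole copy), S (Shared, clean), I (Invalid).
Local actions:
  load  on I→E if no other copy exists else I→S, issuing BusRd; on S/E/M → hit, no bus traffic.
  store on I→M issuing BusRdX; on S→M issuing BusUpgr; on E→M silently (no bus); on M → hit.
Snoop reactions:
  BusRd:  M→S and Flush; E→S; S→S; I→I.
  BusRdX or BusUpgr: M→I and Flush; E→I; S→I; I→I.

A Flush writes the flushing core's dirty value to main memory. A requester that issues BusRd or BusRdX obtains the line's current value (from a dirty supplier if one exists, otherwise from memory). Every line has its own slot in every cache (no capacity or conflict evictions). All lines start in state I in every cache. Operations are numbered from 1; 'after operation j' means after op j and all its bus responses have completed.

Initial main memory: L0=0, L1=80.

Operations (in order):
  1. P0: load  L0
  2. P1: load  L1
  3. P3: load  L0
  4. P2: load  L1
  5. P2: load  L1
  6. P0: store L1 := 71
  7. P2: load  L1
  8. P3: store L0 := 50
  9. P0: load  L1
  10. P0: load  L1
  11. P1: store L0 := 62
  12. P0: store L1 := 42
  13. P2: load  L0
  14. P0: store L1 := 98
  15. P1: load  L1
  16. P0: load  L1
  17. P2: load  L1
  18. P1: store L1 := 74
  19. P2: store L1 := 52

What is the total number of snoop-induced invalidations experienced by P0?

invalidations = 2

[1] P0: load  L0 | P0:E(0), P1:I, P2:I, P3:I | bus: BusRd
[2] P1: load  L1 | P0:I, P1:E(80), P2:I, P3:I | bus: BusRd
[3] P3: load  L0 | P0:S(0), P1:I, P2:I, P3:S(0) | bus: BusRd
[4] P2: load  L1 | P0:I, P1:S(80), P2:S(80), P3:I | bus: BusRd
[5] P2: load  L1 | P0:I, P1:S(80), P2:S(80), P3:I | bus: none
[6] P0: store L1 := 71 | P0:M(71), P1:I, P2:I, P3:I | bus: BusRdX
[7] P2: load  L1 | P0:S(71), P1:I, P2:S(71), P3:I | bus: BusRd,Flush
[8] P3: store L0 := 50 | P0:I, P1:I, P2:I, P3:M(50) | bus: BusUpgr
[9] P0: load  L1 | P0:S(71), P1:I, P2:S(71), P3:I | bus: none
[10] P0: load  L1 | P0:S(71), P1:I, P2:S(71), P3:I | bus: none
[11] P1: store L0 := 62 | P0:I, P1:M(62), P2:I, P3:I | bus: BusRdX,Flush
[12] P0: store L1 := 42 | P0:M(42), P1:I, P2:I, P3:I | bus: BusUpgr
[13] P2: load  L0 | P0:I, P1:S(62), P2:S(62), P3:I | bus: BusRd,Flush
[14] P0: store L1 := 98 | P0:M(98), P1:I, P2:I, P3:I | bus: none
[15] P1: load  L1 | P0:S(98), P1:S(98), P2:I, P3:I | bus: BusRd,Flush
[16] P0: load  L1 | P0:S(98), P1:S(98), P2:I, P3:I | bus: none
[17] P2: load  L1 | P0:S(98), P1:S(98), P2:S(98), P3:I | bus: BusRd
[18] P1: store L1 := 74 | P0:I, P1:M(74), P2:I, P3:I | bus: BusUpgr
[19] P2: store L1 := 52 | P0:I, P1:I, P2:M(52), P3:I | bus: BusRdX,Flush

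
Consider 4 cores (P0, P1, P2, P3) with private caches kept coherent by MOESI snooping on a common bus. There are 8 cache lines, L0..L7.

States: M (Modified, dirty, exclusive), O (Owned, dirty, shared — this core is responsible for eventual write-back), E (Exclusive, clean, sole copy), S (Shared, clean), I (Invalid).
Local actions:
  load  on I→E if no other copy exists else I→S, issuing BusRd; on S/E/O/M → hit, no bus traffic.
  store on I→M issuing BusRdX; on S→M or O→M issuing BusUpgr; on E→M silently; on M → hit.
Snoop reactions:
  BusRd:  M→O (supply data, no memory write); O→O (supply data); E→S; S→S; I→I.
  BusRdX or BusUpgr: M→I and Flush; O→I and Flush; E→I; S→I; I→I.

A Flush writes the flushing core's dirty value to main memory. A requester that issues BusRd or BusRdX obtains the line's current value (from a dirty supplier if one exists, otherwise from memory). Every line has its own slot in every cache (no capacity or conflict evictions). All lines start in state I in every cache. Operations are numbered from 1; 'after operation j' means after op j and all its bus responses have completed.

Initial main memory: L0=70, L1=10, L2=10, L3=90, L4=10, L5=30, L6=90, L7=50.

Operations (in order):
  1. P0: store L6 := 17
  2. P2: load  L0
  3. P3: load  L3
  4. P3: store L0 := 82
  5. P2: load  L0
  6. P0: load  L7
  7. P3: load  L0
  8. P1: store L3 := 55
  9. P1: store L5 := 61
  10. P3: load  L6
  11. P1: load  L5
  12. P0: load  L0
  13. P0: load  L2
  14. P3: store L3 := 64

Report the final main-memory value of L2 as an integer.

step 1: P0: store L6 := 17  ⟶  MIII  (L6)  txn=BusRdX  M[L6]=90
step 2: P2: load  L0  ⟶  IIEI  (L0)  txn=BusRd  M[L0]=70
step 3: P3: load  L3  ⟶  IIIE  (L3)  txn=BusRd  M[L3]=90
step 4: P3: store L0 := 82  ⟶  IIIM  (L0)  txn=BusRdX  M[L0]=70
step 5: P2: load  L0  ⟶  IISO  (L0)  txn=BusRd  M[L0]=70
step 6: P0: load  L7  ⟶  EIII  (L7)  txn=BusRd  M[L7]=50
step 7: P3: load  L0  ⟶  IISO  (L0)  txn=∅  M[L0]=70
step 8: P1: store L3 := 55  ⟶  IMII  (L3)  txn=BusRdX  M[L3]=90
step 9: P1: store L5 := 61  ⟶  IMII  (L5)  txn=BusRdX  M[L5]=30
step 10: P3: load  L6  ⟶  OIIS  (L6)  txn=BusRd  M[L6]=90
step 11: P1: load  L5  ⟶  IMII  (L5)  txn=∅  M[L5]=30
step 12: P0: load  L0  ⟶  SISO  (L0)  txn=BusRd  M[L0]=70
step 13: P0: load  L2  ⟶  EIII  (L2)  txn=BusRd  M[L2]=10
step 14: P3: store L3 := 64  ⟶  IIIM  (L3)  txn=BusRdX+Flush  M[L3]=55

memory[L2] = 10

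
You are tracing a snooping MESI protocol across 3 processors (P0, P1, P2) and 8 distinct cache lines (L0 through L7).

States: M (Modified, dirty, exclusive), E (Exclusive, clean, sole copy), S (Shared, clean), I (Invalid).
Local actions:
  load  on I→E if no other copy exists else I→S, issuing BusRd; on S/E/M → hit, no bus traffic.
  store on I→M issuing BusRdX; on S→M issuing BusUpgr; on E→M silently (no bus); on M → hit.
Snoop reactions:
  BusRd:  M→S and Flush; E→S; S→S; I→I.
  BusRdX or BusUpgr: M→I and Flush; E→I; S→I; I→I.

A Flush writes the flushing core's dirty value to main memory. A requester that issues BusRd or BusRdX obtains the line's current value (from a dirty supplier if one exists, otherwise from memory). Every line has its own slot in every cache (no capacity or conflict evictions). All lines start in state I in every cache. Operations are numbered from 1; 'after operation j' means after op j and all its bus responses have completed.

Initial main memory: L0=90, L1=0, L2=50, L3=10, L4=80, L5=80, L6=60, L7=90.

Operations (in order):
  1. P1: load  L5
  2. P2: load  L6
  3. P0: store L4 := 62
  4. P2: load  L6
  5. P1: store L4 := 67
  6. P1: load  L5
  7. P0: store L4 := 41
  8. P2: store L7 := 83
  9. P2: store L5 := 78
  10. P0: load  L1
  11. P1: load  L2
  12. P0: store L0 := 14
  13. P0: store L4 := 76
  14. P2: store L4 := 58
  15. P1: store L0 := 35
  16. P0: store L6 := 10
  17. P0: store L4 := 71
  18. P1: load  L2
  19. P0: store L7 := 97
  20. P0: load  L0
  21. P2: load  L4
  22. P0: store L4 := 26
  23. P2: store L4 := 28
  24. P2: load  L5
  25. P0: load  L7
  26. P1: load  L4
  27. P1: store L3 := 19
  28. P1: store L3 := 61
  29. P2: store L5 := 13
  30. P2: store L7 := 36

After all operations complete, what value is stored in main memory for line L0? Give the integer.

memory[L0] = 35

step 1: P1: load  L5  ⟶  IEI  (L5)  txn=BusRd  M[L5]=80
step 2: P2: load  L6  ⟶  IIE  (L6)  txn=BusRd  M[L6]=60
step 3: P0: store L4 := 62  ⟶  MII  (L4)  txn=BusRdX  M[L4]=80
step 4: P2: load  L6  ⟶  IIE  (L6)  txn=∅  M[L6]=60
step 5: P1: store L4 := 67  ⟶  IMI  (L4)  txn=BusRdX+Flush  M[L4]=62
step 6: P1: load  L5  ⟶  IEI  (L5)  txn=∅  M[L5]=80
step 7: P0: store L4 := 41  ⟶  MII  (L4)  txn=BusRdX+Flush  M[L4]=67
step 8: P2: store L7 := 83  ⟶  IIM  (L7)  txn=BusRdX  M[L7]=90
step 9: P2: store L5 := 78  ⟶  IIM  (L5)  txn=BusRdX  M[L5]=80
step 10: P0: load  L1  ⟶  EII  (L1)  txn=BusRd  M[L1]=0
step 11: P1: load  L2  ⟶  IEI  (L2)  txn=BusRd  M[L2]=50
step 12: P0: store L0 := 14  ⟶  MII  (L0)  txn=BusRdX  M[L0]=90
step 13: P0: store L4 := 76  ⟶  MII  (L4)  txn=∅  M[L4]=67
step 14: P2: store L4 := 58  ⟶  IIM  (L4)  txn=BusRdX+Flush  M[L4]=76
step 15: P1: store L0 := 35  ⟶  IMI  (L0)  txn=BusRdX+Flush  M[L0]=14
step 16: P0: store L6 := 10  ⟶  MII  (L6)  txn=BusRdX  M[L6]=60
step 17: P0: store L4 := 71  ⟶  MII  (L4)  txn=BusRdX+Flush  M[L4]=58
step 18: P1: load  L2  ⟶  IEI  (L2)  txn=∅  M[L2]=50
step 19: P0: store L7 := 97  ⟶  MII  (L7)  txn=BusRdX+Flush  M[L7]=83
step 20: P0: load  L0  ⟶  SSI  (L0)  txn=BusRd+Flush  M[L0]=35
step 21: P2: load  L4  ⟶  SIS  (L4)  txn=BusRd+Flush  M[L4]=71
step 22: P0: store L4 := 26  ⟶  MII  (L4)  txn=BusUpgr  M[L4]=71
step 23: P2: store L4 := 28  ⟶  IIM  (L4)  txn=BusRdX+Flush  M[L4]=26
step 24: P2: load  L5  ⟶  IIM  (L5)  txn=∅  M[L5]=80
step 25: P0: load  L7  ⟶  MII  (L7)  txn=∅  M[L7]=83
step 26: P1: load  L4  ⟶  ISS  (L4)  txn=BusRd+Flush  M[L4]=28
step 27: P1: store L3 := 19  ⟶  IMI  (L3)  txn=BusRdX  M[L3]=10
step 28: P1: store L3 := 61  ⟶  IMI  (L3)  txn=∅  M[L3]=10
step 29: P2: store L5 := 13  ⟶  IIM  (L5)  txn=∅  M[L5]=80
step 30: P2: store L7 := 36  ⟶  IIM  (L7)  txn=BusRdX+Flush  M[L7]=97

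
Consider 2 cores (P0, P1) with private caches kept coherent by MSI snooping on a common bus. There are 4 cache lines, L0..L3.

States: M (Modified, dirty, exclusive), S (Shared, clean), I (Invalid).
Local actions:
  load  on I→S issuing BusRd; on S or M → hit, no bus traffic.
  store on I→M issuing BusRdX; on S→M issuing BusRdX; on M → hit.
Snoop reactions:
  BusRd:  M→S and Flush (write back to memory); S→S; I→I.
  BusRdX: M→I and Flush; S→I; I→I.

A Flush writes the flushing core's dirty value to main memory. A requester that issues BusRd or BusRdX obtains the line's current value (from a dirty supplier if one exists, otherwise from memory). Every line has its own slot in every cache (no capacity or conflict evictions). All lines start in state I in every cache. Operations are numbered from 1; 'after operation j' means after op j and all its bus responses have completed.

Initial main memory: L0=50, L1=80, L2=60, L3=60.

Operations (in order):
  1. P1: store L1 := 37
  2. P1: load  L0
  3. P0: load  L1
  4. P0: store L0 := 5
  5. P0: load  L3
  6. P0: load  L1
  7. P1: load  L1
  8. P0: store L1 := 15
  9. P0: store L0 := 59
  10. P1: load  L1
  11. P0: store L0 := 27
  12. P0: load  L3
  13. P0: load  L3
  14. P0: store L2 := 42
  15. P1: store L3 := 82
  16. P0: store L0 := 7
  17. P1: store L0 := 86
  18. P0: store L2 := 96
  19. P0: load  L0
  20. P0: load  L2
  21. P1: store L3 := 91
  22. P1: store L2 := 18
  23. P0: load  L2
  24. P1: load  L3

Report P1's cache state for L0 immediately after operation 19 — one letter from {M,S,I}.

state = S

  op1 P1: store L1 := 37 → I/M on L1; bus BusRdX; mem=80
  op2 P1: load  L0 → I/S on L0; bus BusRd; mem=50
  op3 P0: load  L1 → S/S on L1; bus BusRd Flush; mem=37
  op4 P0: store L0 := 5 → M/I on L0; bus BusRdX; mem=50
  op5 P0: load  L3 → S/I on L3; bus BusRd; mem=60
  op6 P0: load  L1 → S/S on L1; bus (none); mem=37
  op7 P1: load  L1 → S/S on L1; bus (none); mem=37
  op8 P0: store L1 := 15 → M/I on L1; bus BusRdX; mem=37
  op9 P0: store L0 := 59 → M/I on L0; bus (none); mem=50
  op10 P1: load  L1 → S/S on L1; bus BusRd Flush; mem=15
  op11 P0: store L0 := 27 → M/I on L0; bus (none); mem=50
  op12 P0: load  L3 → S/I on L3; bus (none); mem=60
  op13 P0: load  L3 → S/I on L3; bus (none); mem=60
  op14 P0: store L2 := 42 → M/I on L2; bus BusRdX; mem=60
  op15 P1: store L3 := 82 → I/M on L3; bus BusRdX; mem=60
  op16 P0: store L0 := 7 → M/I on L0; bus (none); mem=50
  op17 P1: store L0 := 86 → I/M on L0; bus BusRdX Flush; mem=7
  op18 P0: store L2 := 96 → M/I on L2; bus (none); mem=60
  op19 P0: load  L0 → S/S on L0; bus BusRd Flush; mem=86
  op20 P0: load  L2 → M/I on L2; bus (none); mem=60
  op21 P1: store L3 := 91 → I/M on L3; bus (none); mem=60
  op22 P1: store L2 := 18 → I/M on L2; bus BusRdX Flush; mem=96
  op23 P0: load  L2 → S/S on L2; bus BusRd Flush; mem=18
  op24 P1: load  L3 → I/M on L3; bus (none); mem=60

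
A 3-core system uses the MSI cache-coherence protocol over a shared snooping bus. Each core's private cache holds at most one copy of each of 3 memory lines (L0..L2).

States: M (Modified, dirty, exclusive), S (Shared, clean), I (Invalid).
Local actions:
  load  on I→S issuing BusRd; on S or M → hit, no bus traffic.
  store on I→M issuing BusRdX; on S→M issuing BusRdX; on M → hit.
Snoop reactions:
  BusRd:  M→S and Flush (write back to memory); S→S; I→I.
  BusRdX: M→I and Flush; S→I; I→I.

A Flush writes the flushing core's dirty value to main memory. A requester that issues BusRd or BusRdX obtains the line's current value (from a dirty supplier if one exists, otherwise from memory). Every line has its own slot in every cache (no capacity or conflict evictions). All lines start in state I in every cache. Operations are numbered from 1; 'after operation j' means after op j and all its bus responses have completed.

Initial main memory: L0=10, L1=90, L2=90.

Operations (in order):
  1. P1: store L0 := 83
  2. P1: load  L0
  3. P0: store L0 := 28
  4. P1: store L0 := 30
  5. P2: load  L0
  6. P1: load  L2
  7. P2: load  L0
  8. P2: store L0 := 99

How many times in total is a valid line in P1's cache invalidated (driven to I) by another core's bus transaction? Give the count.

[1] P1: store L0 := 83 | P0:I, P1:M(83), P2:I | bus: BusRdX
[2] P1: load  L0 | P0:I, P1:M(83), P2:I | bus: none
[3] P0: store L0 := 28 | P0:M(28), P1:I, P2:I | bus: BusRdX,Flush
[4] P1: store L0 := 30 | P0:I, P1:M(30), P2:I | bus: BusRdX,Flush
[5] P2: load  L0 | P0:I, P1:S(30), P2:S(30) | bus: BusRd,Flush
[6] P1: load  L2 | P0:I, P1:S(90), P2:I | bus: BusRd
[7] P2: load  L0 | P0:I, P1:S(30), P2:S(30) | bus: none
[8] P2: store L0 := 99 | P0:I, P1:I, P2:M(99) | bus: BusRdX

invalidations = 2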